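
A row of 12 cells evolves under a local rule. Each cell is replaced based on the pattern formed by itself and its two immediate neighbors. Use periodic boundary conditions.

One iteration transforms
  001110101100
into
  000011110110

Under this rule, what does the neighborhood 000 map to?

At position 0 the neighborhood is 000; the next row has 0 there.

0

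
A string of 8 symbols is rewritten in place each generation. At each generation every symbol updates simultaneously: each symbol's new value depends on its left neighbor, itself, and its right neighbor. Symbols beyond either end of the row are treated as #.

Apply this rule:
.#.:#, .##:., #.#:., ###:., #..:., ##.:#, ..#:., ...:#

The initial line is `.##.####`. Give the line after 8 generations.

generation 1: ..#.....
generation 2: ..#.###.
generation 3: ..#...#.
generation 4: ..#.#.#.
generation 5: ..#.#.#.  (fixed point — unchanged through generation 8)

..#.#.#.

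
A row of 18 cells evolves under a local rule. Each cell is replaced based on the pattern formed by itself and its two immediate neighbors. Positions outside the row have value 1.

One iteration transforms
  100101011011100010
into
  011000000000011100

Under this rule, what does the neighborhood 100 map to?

At position 1 the neighborhood is 100; the next row has 1 there.

1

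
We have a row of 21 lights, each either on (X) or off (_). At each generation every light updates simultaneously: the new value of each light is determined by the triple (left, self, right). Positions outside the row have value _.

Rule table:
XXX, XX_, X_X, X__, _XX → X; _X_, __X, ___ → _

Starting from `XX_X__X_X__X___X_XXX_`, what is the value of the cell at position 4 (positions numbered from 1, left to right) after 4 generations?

X

generation 1: XXX_X__X_X__X___XXXXX
generation 2: XXXX_X__X_X__X__XXXXX
generation 3: XXXXX_X__X_X__X_XXXXX
generation 4: XXXXXX_X__X_X__XXXXXX
position 4 holds X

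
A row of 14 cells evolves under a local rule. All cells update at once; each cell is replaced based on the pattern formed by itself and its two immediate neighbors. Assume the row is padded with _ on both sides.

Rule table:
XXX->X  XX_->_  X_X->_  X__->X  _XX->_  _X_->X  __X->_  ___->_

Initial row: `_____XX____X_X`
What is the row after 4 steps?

_________X_X_X

_______X___X_X
_______XX__X_X
_________X_X_X
_________X_X_X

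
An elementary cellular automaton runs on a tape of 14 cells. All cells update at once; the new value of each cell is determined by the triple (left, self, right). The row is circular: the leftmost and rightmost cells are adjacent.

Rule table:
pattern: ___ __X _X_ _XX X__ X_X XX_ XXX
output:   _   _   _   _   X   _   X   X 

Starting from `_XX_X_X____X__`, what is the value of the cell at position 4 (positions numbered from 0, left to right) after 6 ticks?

__X____X____X_
___X____X____X
X___X____X____
_X___X____X___
__X___X____X__
___X___X____X_
position 4 holds _

_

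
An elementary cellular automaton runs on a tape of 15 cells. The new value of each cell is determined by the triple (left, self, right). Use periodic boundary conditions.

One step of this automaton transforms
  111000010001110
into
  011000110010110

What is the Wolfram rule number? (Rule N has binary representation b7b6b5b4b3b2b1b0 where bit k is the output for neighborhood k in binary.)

198

position 1: 111 → 1  (bit 7 = 1)
position 2: 110 → 1  (bit 6 = 1)
position 14: 101 → 0  (bit 5 = 0)
position 3: 100 → 0  (bit 4 = 0)
position 0: 011 → 0  (bit 3 = 0)
position 7: 010 → 1  (bit 2 = 1)
position 6: 001 → 1  (bit 1 = 1)
position 4: 000 → 0  (bit 0 = 0)
bits b7..b0 = 11000110 = 198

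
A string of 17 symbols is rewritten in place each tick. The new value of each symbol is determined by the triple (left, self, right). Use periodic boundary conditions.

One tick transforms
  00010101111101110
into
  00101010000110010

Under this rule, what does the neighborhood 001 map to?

1

At position 2 the neighborhood is 001; the next row has 1 there.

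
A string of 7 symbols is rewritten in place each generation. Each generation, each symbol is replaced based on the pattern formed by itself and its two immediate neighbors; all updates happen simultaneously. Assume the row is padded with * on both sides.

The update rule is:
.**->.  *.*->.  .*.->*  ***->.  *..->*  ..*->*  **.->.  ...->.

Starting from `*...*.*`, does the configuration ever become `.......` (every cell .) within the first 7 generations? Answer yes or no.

.*.**..
.*...**
.**.*..
....***
*..*...
.****.*
.......
all cells are . at generation 7

yes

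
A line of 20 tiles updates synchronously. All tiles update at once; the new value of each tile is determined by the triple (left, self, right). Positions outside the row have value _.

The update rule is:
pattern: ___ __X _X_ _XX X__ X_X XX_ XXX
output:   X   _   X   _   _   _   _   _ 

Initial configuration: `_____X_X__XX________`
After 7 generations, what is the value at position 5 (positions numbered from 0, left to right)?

XXXX_X_X_____XXXXXXX
_____X_X_XXX________
XXXX_X_X_____XXXXXXX  (repeats generation 1; period 2)
generation 7: XXXX_X_X_____XXXXXXX
position 5 holds X

X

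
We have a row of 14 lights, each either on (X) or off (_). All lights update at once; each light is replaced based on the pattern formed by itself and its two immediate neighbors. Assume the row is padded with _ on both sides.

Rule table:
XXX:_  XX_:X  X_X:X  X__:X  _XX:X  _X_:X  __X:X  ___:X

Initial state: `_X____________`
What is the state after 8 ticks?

XXXXXXXXXXXXXX
X____________X
XXXXXXXXXXXXXX  (repeats tick 1; period 2)
tick 8: X____________X

X____________X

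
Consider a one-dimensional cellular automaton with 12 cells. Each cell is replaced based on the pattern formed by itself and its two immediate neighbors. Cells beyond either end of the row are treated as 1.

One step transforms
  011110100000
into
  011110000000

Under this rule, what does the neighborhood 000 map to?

0

At position 8 the neighborhood is 000; the next row has 0 there.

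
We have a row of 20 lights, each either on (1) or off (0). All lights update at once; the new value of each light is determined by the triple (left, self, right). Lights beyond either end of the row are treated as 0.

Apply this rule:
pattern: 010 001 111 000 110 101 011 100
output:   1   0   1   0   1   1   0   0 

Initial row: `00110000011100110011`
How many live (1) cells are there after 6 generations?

generation 1: 00010000001100010001
generation 2: 00010000000100010001
generation 3: 00010000000100010001  (fixed point — unchanged through generation 6)
count of 1: 4

4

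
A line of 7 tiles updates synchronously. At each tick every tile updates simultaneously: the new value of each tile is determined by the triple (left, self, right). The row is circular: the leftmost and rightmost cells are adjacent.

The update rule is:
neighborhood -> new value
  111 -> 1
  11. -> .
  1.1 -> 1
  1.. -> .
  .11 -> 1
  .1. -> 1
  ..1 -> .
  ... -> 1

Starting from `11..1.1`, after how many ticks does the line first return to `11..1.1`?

1...111
..1.111
..1111.
1.111..
1111...
111..1.
11...11
1..1.11
...1111
.1.111.
.1111..
.111..1
111...1
11..1.1

14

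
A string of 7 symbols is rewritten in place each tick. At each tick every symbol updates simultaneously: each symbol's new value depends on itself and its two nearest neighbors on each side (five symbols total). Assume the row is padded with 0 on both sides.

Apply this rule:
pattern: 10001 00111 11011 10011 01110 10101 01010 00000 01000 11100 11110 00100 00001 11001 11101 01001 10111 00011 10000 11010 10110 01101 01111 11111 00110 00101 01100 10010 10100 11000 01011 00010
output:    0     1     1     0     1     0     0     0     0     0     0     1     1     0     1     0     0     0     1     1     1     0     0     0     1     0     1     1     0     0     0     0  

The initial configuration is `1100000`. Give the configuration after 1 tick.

1101000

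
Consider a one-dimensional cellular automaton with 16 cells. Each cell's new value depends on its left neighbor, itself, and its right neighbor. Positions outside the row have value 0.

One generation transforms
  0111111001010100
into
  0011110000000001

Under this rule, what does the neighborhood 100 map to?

At position 7 the neighborhood is 100; the next row has 0 there.

0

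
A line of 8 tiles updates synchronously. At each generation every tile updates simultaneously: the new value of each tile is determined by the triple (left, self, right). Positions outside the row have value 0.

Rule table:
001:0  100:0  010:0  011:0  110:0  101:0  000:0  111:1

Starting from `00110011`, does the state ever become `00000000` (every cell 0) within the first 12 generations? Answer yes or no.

yes

00000000
all cells are 0 at generation 1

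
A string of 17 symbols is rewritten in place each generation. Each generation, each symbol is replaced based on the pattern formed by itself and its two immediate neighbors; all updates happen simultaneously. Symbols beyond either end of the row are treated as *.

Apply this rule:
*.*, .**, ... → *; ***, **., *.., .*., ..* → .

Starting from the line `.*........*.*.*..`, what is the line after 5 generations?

*..******..*.*...
...*........*..*.
.*...******.....*
*..*.*......***.*
....*..****.*..**

....*..****.*..**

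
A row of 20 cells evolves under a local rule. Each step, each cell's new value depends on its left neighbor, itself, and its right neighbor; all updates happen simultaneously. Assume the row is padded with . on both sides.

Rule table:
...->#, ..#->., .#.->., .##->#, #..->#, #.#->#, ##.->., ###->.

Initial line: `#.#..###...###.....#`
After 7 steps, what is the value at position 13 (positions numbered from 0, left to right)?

.

.#.#.#..##.#..####..
..#.#.#.#.#.#.#...##
#..#.#.#.#.#.#.##.#.
.#..#.#.#.#.#.##.#.#
..#..#.#.#.#.##.#.#.
#..#..#.#.#.##.#.#.#
.#..#..#.#.##.#.#.#.
position 13 holds .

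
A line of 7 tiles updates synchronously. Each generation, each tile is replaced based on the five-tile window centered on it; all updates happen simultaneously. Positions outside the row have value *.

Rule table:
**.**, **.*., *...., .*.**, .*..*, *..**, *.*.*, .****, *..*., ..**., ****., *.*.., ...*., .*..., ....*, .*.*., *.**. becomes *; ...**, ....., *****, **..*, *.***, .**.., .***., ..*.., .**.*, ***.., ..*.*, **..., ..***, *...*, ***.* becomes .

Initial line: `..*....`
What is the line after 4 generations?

****.*.

.*.***.
***...*
.*.....
****.*.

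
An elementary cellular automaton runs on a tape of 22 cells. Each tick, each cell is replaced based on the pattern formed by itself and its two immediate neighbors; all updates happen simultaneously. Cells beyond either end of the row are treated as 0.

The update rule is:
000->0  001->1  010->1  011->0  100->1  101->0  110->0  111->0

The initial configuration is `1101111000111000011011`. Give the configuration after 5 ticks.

0001000100000000100010

0000000101000100100000
0000001101101111110000
0000010000000000001000
0000111000000000011100
0001000100000000100010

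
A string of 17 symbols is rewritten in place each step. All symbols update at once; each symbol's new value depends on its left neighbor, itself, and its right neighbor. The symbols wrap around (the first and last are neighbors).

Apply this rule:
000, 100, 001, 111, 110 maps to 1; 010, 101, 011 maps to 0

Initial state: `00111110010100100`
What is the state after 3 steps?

11011111100011011
11001111111101001
11110111111100110

11110111111100110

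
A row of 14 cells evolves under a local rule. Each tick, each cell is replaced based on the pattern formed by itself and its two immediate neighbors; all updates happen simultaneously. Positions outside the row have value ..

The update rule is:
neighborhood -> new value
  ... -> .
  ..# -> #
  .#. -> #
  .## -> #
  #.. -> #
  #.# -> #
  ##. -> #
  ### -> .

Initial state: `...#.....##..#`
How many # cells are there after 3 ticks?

12

..###...######
.##.##.##....#
##########..##
count of #: 12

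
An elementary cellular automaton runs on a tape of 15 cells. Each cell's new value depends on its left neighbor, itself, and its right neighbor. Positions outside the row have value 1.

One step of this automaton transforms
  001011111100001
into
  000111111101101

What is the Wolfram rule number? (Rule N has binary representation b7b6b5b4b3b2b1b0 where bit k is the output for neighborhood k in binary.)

233

position 5: 111 → 1  (bit 7 = 1)
position 9: 110 → 1  (bit 6 = 1)
position 3: 101 → 1  (bit 5 = 1)
position 0: 100 → 0  (bit 4 = 0)
position 4: 011 → 1  (bit 3 = 1)
position 2: 010 → 0  (bit 2 = 0)
position 1: 001 → 0  (bit 1 = 0)
position 11: 000 → 1  (bit 0 = 1)
bits b7..b0 = 11101001 = 233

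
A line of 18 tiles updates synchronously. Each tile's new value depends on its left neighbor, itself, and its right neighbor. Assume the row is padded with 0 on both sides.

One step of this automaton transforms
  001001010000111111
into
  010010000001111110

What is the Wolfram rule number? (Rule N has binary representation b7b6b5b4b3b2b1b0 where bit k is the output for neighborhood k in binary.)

138

position 13: 111 → 1  (bit 7 = 1)
position 17: 110 → 0  (bit 6 = 0)
position 6: 101 → 0  (bit 5 = 0)
position 3: 100 → 0  (bit 4 = 0)
position 12: 011 → 1  (bit 3 = 1)
position 2: 010 → 0  (bit 2 = 0)
position 1: 001 → 1  (bit 1 = 1)
position 0: 000 → 0  (bit 0 = 0)
bits b7..b0 = 10001010 = 138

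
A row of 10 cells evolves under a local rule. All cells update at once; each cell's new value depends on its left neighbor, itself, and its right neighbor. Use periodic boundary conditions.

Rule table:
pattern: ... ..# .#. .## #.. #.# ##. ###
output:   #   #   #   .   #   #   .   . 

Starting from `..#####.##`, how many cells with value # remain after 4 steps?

##.....#..
..########
##........
..########
count of #: 8

8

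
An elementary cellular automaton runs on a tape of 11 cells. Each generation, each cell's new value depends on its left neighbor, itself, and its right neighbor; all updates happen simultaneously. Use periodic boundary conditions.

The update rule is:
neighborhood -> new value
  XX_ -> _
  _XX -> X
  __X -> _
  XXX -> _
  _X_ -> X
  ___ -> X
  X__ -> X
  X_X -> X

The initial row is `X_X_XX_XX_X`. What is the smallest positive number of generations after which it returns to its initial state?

generation 1: _XXXX_XX_XX
generation 2: XX___XX_XX_
generation 3: X_XX_X_XX_X
generation 4: _XX_XXXX_XX
generation 5: XX_XX___XX_
generation 6: X_XX_XX_X_X
generation 7: _XX_XX_XXXX
generation 8: XX_XX_XX___
generation 9: X_XX_XX_XX_
generation 10: XXX_XX_XX_X
generation 11: ___XX_XX_XX
generation 12: XX_X_XX_XX_
generation 13: X_XXXX_XX_X
generation 14: _XX___XX_XX
generation 15: XX_XX_X_XX_
generation 16: X_XX_XXXX_X
generation 17: _XX_XX___XX
generation 18: XX_XX_XX_X_
generation 19: X_XX_XX_XXX
generation 20: _XX_XX_XX__
generation 21: _X_XX_XX_XX
generation 22: XXXX_XX_XX_
generation 23: X___XX_XX_X
generation 24: _XX_X_XX_XX
generation 25: XX_XXXX_XX_
generation 26: X_XX___XX_X
generation 27: _XX_XX_X_XX
generation 28: XX_XX_XXXX_
generation 29: X_XX_XX___X
generation 30: _XX_XX_XX_X
generation 31: XX_XX_XX_XX
generation 32: __XX_XX_XX_
generation 33: X_X_XX_XX_X

33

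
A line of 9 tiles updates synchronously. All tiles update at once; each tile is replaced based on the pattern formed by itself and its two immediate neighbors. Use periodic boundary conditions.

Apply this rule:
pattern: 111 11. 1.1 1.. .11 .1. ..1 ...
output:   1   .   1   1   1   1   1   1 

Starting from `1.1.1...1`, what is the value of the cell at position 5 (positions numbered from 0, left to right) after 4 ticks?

tick 1: .11111111
tick 2: 11111111.
tick 3: 1111111.1
tick 4: 111111.11
position 5 holds 1

1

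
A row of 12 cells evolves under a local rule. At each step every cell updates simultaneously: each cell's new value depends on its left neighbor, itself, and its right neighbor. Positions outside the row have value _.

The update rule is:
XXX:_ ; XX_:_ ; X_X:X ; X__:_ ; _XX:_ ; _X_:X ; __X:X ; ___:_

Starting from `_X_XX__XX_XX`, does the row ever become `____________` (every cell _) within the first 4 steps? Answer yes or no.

XXX___X__X__
_____XX_XX__
____X__X____
___XX_XX____
step 4 is ___XX_XX____, still not uniform _

no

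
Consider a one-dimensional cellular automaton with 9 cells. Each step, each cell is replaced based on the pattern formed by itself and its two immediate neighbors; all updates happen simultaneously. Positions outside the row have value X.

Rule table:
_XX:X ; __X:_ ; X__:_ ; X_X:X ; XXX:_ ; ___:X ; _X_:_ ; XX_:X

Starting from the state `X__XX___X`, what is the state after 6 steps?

XX_XX__XX

X__XX_X_X
X__XXX_XX
X__X_XXX_
X___XX_XX
X_X_XXXX_
XX_XX__XX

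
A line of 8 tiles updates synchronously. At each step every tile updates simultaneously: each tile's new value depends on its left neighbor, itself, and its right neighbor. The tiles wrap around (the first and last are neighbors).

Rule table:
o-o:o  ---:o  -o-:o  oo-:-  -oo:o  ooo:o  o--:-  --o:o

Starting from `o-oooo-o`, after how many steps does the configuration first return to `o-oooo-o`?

8

step 1: -oooo-oo
step 2: oooo-oo-
step 3: ooo-oo-o
step 4: oo-oo-oo
step 5: o-oo-ooo
step 6: -oo-oooo
step 7: oo-oooo-
step 8: o-oooo-o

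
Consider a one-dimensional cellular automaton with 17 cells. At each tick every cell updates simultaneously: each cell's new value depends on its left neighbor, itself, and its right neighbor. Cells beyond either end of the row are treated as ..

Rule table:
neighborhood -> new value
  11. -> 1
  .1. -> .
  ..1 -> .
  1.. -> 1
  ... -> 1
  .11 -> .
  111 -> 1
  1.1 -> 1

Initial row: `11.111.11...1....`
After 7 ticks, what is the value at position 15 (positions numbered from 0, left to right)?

tick 1: .11.111.111..1111
tick 2: ..11.111.111..111
tick 3: 1..11.111.111..11
tick 4: .1..11.111.111..1
tick 5: ..1..11.111.111..
tick 6: 1..1..11.111.1111
tick 7: .1..1..11.111.111
position 15 holds 1

1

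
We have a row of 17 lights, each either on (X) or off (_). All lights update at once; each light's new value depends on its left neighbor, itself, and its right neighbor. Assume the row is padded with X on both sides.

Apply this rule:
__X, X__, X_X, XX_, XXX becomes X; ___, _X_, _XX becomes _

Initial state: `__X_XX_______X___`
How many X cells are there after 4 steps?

XX_X_XX_____X_X_X
XXX_X_XX___X_X_X_
XXXX_X_XX_X_X_X_X
XXXXX_X_XX_X_X_X_
count of X: 11

11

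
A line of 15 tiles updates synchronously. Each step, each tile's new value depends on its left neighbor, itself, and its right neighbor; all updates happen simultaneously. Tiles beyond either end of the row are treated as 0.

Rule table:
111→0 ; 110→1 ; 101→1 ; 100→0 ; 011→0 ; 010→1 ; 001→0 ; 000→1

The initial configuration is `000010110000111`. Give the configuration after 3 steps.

111011010110001
001101111010101
100110001111111

100110001111111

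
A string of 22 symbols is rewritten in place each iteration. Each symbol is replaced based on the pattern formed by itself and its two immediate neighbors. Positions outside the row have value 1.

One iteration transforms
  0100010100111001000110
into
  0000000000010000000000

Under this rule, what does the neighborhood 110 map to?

0

At position 12 the neighborhood is 110; the next row has 0 there.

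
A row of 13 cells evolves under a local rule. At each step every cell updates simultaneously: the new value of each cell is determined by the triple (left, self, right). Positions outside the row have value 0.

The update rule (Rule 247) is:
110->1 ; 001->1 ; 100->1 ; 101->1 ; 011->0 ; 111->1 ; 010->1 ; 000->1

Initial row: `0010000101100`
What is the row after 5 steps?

1111111110111
0111111111011
1011111111101
1101111111111
0110111111111

0110111111111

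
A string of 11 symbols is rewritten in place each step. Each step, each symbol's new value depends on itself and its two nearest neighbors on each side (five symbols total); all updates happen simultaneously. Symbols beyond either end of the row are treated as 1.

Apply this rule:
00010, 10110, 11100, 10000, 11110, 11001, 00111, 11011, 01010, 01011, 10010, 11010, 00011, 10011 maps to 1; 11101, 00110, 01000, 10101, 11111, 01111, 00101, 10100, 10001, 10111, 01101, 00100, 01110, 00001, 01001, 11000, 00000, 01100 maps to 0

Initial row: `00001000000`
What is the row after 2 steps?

10100100011

01010010001
10100100011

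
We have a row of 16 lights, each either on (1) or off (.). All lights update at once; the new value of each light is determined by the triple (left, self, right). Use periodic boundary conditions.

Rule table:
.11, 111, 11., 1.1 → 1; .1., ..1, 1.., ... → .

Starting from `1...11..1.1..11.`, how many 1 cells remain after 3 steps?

step 1: ....11...1...111
step 2: ....11.......111
step 3: ....11.......111
count of 1: 5

5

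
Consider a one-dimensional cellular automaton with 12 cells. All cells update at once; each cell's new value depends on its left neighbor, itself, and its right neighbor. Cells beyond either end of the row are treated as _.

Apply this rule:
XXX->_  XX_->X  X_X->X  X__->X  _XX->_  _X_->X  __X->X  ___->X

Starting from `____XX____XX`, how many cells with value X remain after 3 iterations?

XXXX_XXXXX_X
___XX____XXX
XXX_XXXXX__X
count of X: 9

9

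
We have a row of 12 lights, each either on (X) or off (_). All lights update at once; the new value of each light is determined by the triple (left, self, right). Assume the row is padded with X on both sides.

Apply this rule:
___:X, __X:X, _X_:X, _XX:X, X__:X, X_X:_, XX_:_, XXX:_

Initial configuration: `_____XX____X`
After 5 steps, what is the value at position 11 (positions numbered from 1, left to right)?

X

XXXXXX_XXXXX
_______X____
XXXXXXXXXXXX
____________
XXXXXXXXXXXX
position 11 holds X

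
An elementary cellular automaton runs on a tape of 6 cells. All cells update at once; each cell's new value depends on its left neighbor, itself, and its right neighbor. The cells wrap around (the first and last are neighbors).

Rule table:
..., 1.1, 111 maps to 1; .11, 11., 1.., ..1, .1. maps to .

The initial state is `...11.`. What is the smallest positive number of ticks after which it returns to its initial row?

2

11....
...11.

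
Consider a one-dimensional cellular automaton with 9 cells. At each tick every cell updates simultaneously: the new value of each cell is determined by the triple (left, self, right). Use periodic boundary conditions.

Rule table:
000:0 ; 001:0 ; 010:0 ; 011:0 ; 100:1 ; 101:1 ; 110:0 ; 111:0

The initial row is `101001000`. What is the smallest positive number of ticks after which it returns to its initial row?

9

tick 1: 010100100
tick 2: 001010010
tick 3: 000101001
tick 4: 100010100
tick 5: 010001010
tick 6: 001000101
tick 7: 100100010
tick 8: 010010001
tick 9: 101001000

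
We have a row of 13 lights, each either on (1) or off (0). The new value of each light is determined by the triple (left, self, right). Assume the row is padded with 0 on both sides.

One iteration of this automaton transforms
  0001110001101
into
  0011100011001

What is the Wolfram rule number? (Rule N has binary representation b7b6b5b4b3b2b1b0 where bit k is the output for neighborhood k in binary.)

position 4: 111 → 1  (bit 7 = 1)
position 5: 110 → 0  (bit 6 = 0)
position 11: 101 → 0  (bit 5 = 0)
position 6: 100 → 0  (bit 4 = 0)
position 3: 011 → 1  (bit 3 = 1)
position 12: 010 → 1  (bit 2 = 1)
position 2: 001 → 1  (bit 1 = 1)
position 0: 000 → 0  (bit 0 = 0)
bits b7..b0 = 10001110 = 142

142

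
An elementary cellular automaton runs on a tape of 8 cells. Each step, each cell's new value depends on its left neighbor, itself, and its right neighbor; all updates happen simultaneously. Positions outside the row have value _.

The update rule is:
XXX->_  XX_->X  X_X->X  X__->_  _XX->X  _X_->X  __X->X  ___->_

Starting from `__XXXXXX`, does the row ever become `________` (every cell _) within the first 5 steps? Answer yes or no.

no

_XX____X
XXX___XX
X_X__XXX
XXX_XX_X
X_XXXXXX
step 5 is X_XXXXXX, still not uniform _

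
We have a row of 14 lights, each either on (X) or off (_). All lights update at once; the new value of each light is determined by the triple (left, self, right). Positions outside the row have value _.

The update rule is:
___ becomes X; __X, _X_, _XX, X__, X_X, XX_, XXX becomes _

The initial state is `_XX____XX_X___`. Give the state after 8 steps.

____XX______XX
XXX____XXXX___
____XX______XX  (repeats step 1; period 2)
step 8: XXX____XXXX___

XXX____XXXX___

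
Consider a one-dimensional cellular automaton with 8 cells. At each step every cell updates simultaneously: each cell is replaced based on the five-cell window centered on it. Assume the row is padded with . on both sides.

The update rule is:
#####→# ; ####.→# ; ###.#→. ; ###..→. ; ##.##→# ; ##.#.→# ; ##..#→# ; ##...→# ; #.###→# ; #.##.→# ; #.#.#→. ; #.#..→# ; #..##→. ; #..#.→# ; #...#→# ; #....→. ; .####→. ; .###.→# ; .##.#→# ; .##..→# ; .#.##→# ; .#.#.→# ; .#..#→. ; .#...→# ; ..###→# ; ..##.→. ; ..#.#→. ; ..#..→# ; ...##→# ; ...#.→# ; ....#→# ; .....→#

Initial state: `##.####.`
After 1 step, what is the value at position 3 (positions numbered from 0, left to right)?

#

.###.#.#
position 3 holds #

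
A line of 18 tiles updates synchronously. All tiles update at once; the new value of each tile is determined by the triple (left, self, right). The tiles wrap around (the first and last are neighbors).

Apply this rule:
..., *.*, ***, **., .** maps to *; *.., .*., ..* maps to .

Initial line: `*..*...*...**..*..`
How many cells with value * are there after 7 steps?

.....*...*.**.....
****...*..***.****
****.*....********
*****..**.********
*****..***********
*****..***********  (fixed point — unchanged through step 7)
count of *: 16

16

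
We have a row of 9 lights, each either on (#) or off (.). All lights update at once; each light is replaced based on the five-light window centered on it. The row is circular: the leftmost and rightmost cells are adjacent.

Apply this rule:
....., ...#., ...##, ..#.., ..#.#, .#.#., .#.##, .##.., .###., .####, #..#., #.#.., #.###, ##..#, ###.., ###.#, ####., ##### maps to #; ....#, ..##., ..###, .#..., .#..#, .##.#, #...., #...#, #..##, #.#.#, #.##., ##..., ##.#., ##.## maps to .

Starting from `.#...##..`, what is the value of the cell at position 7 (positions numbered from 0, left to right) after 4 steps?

##..#.#..
.######..
#.#####..
#########
position 7 holds #

#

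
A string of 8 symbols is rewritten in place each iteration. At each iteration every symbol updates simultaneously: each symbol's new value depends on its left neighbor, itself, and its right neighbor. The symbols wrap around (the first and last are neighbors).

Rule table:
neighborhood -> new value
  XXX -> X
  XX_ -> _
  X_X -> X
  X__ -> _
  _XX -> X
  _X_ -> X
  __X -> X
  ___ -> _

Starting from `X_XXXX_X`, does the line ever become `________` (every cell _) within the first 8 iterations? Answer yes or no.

_XXXX_XX
XXXX_XX_
XXX_XX_X
XX_XX_XX
X_XX_XXX
_XX_XXXX
XX_XXXX_
X_XXXX_X
iteration 8 is X_XXXX_X, still not uniform _

no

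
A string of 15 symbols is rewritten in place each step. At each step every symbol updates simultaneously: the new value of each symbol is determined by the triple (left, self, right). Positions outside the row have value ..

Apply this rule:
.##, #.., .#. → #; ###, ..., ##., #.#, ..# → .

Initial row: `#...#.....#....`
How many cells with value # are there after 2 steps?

6

##..##....##...
#.#.#.#...#.#..
count of #: 6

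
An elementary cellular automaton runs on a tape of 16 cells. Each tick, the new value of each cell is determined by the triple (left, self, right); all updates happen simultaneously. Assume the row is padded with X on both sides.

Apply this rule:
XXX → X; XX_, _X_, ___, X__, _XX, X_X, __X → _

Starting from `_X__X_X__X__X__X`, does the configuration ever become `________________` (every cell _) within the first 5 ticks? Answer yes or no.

yes

________________
all cells are _ at tick 1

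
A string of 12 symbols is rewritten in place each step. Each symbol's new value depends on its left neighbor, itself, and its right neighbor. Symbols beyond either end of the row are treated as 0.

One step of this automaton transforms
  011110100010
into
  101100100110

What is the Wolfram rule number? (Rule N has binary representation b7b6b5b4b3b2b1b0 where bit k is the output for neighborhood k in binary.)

position 2: 111 → 1  (bit 7 = 1)
position 4: 110 → 0  (bit 6 = 0)
position 5: 101 → 0  (bit 5 = 0)
position 7: 100 → 0  (bit 4 = 0)
position 1: 011 → 0  (bit 3 = 0)
position 6: 010 → 1  (bit 2 = 1)
position 0: 001 → 1  (bit 1 = 1)
position 8: 000 → 0  (bit 0 = 0)
bits b7..b0 = 10000110 = 134

134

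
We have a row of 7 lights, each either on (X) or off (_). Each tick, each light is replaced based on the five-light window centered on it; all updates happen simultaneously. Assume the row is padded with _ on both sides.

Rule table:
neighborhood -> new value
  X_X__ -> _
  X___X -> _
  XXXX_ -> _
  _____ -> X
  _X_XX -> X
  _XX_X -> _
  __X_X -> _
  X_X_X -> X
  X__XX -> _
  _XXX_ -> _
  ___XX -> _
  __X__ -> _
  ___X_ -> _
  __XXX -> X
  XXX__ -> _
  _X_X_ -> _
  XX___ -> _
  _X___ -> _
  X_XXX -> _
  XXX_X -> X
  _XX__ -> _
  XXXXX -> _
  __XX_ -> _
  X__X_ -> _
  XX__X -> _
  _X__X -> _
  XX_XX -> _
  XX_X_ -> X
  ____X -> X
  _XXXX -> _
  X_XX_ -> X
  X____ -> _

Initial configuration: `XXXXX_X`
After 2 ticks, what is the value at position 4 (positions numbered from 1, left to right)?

_

X___XX_
_______
position 4 holds _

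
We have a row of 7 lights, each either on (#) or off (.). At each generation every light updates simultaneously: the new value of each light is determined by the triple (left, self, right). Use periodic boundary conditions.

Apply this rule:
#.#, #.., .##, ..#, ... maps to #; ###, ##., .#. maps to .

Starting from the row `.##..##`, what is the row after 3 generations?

##.###.
#.##..#
.##.###

.##.###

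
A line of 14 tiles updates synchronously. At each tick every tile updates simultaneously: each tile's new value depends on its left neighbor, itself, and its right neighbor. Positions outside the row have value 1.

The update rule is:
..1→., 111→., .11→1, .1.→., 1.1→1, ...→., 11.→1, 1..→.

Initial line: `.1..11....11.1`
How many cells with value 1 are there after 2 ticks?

4

tick 1: 1...11....1111
tick 2: 1...11....1...
count of 1: 4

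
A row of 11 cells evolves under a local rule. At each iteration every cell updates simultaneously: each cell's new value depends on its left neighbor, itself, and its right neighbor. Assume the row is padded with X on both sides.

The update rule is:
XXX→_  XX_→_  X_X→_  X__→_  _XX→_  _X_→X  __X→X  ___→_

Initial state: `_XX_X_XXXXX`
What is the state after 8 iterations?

____XX__XX_

iteration 1: ____X______
iteration 2: ___XX_____X
iteration 3: __X______X_
iteration 4: _XX_____XX_
iteration 5: _______X___
iteration 6: ______XX__X
iteration 7: _____X___X_
iteration 8: ____XX__XX_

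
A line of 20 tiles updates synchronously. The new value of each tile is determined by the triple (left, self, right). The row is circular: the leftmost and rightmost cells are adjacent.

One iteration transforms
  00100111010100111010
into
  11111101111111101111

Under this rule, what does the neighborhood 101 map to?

1

At position 8 the neighborhood is 101; the next row has 1 there.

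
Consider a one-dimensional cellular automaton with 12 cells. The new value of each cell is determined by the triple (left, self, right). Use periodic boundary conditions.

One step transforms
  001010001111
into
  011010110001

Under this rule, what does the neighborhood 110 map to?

1

At position 11 the neighborhood is 110; the next row has 1 there.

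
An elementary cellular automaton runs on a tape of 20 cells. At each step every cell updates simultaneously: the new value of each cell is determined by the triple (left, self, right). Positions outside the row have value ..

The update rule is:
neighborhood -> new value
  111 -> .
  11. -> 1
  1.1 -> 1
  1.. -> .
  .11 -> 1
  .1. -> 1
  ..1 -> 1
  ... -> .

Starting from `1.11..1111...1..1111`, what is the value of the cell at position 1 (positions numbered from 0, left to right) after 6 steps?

1111.11..1..11.11..1
1..1111.11.111111.11
1.11..111111....1111
1111.11....1...11..1
1..1111...11..111.11
1.11..1..111.11.1111
position 1 holds .

.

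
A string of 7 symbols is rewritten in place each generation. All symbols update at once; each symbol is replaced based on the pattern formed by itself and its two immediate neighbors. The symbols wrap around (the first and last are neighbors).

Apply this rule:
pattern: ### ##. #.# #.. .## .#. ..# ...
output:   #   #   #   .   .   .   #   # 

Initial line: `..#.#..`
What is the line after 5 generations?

##.#..#
###..#.
.##.#.#
#.##.#.
.#.##.#

.#.##.#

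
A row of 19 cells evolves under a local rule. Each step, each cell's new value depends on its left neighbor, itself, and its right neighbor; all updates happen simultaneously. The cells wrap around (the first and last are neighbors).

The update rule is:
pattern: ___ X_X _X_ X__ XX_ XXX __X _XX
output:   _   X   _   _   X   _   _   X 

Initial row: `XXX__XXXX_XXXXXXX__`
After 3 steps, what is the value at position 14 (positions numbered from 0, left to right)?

X_X__X__XXX_____X__
_X______X_X________
_________X_________
position 14 holds _

_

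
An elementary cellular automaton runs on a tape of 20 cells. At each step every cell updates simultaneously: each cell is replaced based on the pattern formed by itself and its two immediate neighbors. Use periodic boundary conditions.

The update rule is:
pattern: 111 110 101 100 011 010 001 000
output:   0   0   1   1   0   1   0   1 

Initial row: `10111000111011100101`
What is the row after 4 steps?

01100011101110110110

step 1: 01000110000100010110
step 2: 01110001110111011001
step 3: 10001100001000100101
step 4: 01100011101110110110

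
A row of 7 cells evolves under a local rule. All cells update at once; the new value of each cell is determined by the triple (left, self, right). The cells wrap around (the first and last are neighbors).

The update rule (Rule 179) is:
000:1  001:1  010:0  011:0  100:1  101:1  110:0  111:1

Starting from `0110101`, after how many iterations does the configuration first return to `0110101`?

iteration 1: 1001010
iteration 2: 0110101

2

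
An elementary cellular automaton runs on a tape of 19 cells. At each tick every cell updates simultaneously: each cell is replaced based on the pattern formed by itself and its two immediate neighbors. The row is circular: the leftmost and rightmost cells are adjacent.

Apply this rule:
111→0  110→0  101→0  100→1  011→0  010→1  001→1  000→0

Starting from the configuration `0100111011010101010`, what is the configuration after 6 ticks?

0000000100000110000

1111000000010101011
0000100000110101000
0001110001000101100
0010001011101100010
0111011000000010111
0000000100000110000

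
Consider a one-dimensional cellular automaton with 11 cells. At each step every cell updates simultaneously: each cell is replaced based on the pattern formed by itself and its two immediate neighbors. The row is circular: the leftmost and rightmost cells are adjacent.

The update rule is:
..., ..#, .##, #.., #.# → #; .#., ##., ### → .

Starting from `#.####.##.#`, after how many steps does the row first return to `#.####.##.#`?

22

.##...##.##
##.####.##.
#.##...##.#
.##.####.##
##.##...##.
#.##.####.#
.##.##...##
##.##.####.
#.##.##...#
.##.##.####
##.##.##...
#.##.##.###
.##.##.##..
##.##.##.##
..##.##.##.
###.##.##.#
...##.##.##
####.##.##.
#...##.##.#
.####.##.##
##...##.##.
#.####.##.#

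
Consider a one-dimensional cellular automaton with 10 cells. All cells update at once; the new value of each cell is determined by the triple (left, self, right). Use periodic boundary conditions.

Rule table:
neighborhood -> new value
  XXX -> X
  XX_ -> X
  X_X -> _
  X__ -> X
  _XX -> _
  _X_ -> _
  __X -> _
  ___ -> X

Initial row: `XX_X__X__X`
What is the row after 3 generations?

XX__X__X__
_XX__X__X_
__XX__X__X

__XX__X__X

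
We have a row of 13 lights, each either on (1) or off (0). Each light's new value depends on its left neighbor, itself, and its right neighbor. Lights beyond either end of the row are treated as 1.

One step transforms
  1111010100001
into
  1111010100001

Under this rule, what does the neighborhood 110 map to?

At position 3 the neighborhood is 110; the next row has 1 there.

1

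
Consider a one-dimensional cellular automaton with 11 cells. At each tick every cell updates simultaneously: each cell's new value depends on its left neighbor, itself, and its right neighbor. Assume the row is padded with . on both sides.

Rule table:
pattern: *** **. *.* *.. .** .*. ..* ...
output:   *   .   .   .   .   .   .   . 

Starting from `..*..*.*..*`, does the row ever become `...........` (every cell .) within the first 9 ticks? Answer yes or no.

yes

...........
all cells are . at tick 1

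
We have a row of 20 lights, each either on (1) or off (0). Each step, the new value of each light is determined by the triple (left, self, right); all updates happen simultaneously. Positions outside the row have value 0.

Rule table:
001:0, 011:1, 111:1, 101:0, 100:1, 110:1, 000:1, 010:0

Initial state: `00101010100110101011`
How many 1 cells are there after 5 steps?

10000000010110000011
01111111000111111011
01111111110111111011
01111111110111111011  (fixed point — unchanged through step 5)
count of 1: 17

17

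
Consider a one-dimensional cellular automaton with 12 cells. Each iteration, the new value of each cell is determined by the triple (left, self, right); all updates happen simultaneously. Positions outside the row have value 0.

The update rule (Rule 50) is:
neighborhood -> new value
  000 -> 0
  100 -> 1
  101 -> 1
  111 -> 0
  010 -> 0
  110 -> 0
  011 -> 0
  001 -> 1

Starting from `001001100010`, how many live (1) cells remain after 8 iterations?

iteration 1: 010110010101
iteration 2: 101001101010
iteration 3: 010110010101  (repeats iteration 1; period 2)
iteration 8: 101001101010
count of 1: 6

6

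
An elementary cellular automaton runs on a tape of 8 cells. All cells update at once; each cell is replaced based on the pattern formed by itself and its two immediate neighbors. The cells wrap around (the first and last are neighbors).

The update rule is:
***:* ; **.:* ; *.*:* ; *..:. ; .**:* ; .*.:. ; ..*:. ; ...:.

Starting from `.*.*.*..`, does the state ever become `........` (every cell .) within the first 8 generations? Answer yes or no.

generation 1: ..*.*...
generation 2: ...*....
generation 3: ........
all cells are . at generation 3

yes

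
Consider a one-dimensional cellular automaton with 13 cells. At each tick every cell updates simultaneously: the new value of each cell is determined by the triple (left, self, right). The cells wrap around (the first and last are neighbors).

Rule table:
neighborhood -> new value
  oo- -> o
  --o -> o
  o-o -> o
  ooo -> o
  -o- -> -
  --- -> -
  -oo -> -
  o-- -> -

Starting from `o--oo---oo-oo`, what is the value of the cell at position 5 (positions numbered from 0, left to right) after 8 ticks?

tick 1: o-o-o--o-oo-o
tick 2: oo-o--o-o-oo-
tick 3: -oo--o-o-o-oo
tick 4: o-o-o-o-o-o-o
tick 5: oo-o-o-o-o-o-
tick 6: -oo-o-o-o-o-o
tick 7: o-oo-o-o-o-o-
tick 8: -o-oo-o-o-o-o
position 5 holds -

-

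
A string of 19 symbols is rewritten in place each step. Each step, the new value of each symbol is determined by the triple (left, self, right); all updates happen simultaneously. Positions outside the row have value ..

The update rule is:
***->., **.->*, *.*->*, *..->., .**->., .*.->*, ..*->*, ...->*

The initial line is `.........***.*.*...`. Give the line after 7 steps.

*********.......***

*********..*****.**
........*.*....**.*
***********.***.***
..........**..**..*
**********.*.*.*.**
.........********.*
*********.......***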